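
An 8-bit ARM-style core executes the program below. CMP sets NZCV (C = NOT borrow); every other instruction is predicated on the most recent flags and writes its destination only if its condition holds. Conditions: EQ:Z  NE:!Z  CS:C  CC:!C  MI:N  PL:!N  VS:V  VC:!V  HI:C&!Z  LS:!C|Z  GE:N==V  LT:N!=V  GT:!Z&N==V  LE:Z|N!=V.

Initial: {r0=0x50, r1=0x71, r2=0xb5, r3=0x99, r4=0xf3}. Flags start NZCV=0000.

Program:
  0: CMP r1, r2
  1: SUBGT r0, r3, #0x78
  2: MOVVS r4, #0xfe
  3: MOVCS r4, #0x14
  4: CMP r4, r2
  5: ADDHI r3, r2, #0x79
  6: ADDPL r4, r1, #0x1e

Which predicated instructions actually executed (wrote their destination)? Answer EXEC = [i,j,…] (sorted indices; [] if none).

EXEC = [1,2,5,6]

0: ✓ CMP  NZCV=1001
1: ✓ SUBGT  r0←0x21
2: ✓ MOVVS  r4←0xfe
3: · MOVCS
4: ✓ CMP  NZCV=0010
5: ✓ ADDHI  r3←0x2e
6: ✓ ADDPL  r4←0x8f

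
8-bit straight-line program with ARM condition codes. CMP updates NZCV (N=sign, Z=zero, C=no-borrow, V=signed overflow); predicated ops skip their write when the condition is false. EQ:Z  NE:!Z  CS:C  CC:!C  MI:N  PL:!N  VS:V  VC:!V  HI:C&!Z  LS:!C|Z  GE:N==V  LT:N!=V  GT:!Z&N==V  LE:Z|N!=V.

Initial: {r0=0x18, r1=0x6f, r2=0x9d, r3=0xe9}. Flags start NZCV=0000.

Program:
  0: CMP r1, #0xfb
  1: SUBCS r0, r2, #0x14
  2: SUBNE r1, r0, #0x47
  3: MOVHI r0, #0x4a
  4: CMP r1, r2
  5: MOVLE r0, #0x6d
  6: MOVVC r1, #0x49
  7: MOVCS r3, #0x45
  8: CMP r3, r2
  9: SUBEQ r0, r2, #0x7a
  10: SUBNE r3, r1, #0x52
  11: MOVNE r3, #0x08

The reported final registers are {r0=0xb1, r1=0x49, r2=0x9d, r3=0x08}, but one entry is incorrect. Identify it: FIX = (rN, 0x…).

FIX = (r0, 0x18)

0: ✓ CMP  NZCV=0000
1: · SUBCS
2: ✓ SUBNE  r1←0xd1
3: · MOVHI
4: ✓ CMP  NZCV=0010
5: · MOVLE
6: ✓ MOVVC  r1←0x49
7: ✓ MOVCS  r3←0x45
8: ✓ CMP  NZCV=1001
9: · SUBEQ
10: ✓ SUBNE  r3←0xf7
11: ✓ MOVNE  r3←0x08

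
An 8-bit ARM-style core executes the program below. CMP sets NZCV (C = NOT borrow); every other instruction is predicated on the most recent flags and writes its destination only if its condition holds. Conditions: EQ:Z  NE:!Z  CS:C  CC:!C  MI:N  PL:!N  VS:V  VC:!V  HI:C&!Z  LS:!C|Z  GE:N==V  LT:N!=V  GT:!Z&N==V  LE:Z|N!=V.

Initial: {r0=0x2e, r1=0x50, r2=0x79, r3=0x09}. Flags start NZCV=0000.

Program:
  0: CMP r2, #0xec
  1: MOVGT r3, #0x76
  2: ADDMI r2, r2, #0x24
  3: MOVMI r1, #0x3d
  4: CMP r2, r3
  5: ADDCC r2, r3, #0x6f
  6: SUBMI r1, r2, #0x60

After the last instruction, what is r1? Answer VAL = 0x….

VAL = 0x3d

0: ✓ CMP  NZCV=1001
1: ✓ MOVGT  r3←0x76
2: ✓ ADDMI  r2←0x9d
3: ✓ MOVMI  r1←0x3d
4: ✓ CMP  NZCV=0011
5: · ADDCC
6: · SUBMI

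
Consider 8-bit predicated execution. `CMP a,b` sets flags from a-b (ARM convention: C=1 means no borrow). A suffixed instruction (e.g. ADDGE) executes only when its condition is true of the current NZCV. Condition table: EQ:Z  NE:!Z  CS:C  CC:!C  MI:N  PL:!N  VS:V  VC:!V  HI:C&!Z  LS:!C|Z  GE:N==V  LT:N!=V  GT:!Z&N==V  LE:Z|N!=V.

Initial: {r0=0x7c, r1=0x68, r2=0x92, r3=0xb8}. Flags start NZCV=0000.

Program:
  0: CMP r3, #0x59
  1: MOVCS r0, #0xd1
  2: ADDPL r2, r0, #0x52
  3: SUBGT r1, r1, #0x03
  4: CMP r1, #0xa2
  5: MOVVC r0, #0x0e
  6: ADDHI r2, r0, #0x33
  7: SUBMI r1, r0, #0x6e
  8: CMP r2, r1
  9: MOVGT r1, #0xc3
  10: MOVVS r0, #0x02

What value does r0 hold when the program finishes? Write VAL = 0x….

0: ✓ CMP  NZCV=0011
1: ✓ MOVCS  r0←0xd1
2: ✓ ADDPL  r2←0x23
3: · SUBGT
4: ✓ CMP  NZCV=1001
5: · MOVVC
6: · ADDHI
7: ✓ SUBMI  r1←0x63
8: ✓ CMP  NZCV=1000
9: · MOVGT
10: · MOVVS

VAL = 0xd1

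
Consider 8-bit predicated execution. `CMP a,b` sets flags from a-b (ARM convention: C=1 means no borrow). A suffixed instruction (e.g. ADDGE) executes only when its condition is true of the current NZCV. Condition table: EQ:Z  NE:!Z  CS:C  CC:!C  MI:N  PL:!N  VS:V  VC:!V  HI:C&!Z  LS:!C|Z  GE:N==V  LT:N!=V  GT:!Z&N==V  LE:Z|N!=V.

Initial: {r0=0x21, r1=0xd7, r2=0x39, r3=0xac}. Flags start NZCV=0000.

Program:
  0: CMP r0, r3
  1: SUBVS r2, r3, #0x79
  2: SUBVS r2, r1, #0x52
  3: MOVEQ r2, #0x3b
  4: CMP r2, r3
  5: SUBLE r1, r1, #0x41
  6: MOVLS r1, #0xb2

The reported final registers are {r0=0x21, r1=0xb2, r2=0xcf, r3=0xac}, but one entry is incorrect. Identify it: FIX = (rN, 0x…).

[0] flags=0000 → (cmp)
[1] flags=0000 VS?F → skip
[2] flags=0000 VS?F → skip
[3] flags=0000 EQ?F → skip
[4] flags=1001 → (cmp)
[5] flags=1001 LE?F → skip
[6] flags=1001 LS?T → r1=0xb2

FIX = (r2, 0x39)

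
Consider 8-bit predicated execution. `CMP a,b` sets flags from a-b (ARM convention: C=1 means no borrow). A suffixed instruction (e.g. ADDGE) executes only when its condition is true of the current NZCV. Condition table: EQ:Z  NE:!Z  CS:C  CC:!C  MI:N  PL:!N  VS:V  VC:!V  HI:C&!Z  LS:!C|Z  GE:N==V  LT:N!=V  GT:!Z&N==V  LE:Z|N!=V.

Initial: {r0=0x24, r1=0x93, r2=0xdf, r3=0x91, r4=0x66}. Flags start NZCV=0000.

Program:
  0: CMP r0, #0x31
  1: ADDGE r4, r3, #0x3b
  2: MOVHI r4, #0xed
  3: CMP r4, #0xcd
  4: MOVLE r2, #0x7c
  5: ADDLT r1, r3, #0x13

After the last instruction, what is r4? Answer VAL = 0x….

[0] flags=1000 → (cmp)
[1] flags=1000 GE?F → skip
[2] flags=1000 HI?F → skip
[3] flags=1001 → (cmp)
[4] flags=1001 LE?F → skip
[5] flags=1001 LT?F → skip

VAL = 0x66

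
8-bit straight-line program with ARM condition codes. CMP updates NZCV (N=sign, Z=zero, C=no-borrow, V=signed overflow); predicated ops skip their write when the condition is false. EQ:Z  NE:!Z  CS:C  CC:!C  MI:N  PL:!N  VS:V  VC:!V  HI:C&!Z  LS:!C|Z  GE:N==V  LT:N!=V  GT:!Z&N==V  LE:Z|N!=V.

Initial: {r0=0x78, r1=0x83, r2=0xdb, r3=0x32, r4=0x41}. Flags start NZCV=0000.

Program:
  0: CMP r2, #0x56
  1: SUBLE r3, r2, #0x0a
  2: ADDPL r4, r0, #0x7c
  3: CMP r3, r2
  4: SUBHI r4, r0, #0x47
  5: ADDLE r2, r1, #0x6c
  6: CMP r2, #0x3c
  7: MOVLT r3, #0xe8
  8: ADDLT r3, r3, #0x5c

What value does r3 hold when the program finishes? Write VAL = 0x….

[0] flags=1010 → (cmp)
[1] flags=1010 LE?T → r3=0xd1
[2] flags=1010 PL?F → skip
[3] flags=1000 → (cmp)
[4] flags=1000 HI?F → skip
[5] flags=1000 LE?T → r2=0xef
[6] flags=1010 → (cmp)
[7] flags=1010 LT?T → r3=0xe8
[8] flags=1010 LT?T → r3=0x44

VAL = 0x44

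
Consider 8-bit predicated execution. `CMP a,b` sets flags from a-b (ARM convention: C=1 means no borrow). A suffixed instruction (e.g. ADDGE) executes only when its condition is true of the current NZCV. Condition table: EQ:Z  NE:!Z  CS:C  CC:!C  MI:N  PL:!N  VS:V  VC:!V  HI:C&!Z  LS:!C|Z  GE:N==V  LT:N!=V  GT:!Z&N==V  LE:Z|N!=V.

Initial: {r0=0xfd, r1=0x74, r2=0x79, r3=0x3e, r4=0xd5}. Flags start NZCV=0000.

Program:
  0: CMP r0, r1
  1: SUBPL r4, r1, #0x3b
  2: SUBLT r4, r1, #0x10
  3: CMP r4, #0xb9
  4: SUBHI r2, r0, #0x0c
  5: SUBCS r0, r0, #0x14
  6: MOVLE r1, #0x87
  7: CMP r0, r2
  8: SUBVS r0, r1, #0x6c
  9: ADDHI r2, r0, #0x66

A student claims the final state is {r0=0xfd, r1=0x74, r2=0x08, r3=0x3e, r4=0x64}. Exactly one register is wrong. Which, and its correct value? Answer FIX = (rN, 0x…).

[0] flags=1010 → (cmp)
[1] flags=1010 PL?F → skip
[2] flags=1010 LT?T → r4=0x64
[3] flags=1001 → (cmp)
[4] flags=1001 HI?F → skip
[5] flags=1001 CS?F → skip
[6] flags=1001 LE?F → skip
[7] flags=1010 → (cmp)
[8] flags=1010 VS?F → skip
[9] flags=1010 HI?T → r2=0x63

FIX = (r2, 0x63)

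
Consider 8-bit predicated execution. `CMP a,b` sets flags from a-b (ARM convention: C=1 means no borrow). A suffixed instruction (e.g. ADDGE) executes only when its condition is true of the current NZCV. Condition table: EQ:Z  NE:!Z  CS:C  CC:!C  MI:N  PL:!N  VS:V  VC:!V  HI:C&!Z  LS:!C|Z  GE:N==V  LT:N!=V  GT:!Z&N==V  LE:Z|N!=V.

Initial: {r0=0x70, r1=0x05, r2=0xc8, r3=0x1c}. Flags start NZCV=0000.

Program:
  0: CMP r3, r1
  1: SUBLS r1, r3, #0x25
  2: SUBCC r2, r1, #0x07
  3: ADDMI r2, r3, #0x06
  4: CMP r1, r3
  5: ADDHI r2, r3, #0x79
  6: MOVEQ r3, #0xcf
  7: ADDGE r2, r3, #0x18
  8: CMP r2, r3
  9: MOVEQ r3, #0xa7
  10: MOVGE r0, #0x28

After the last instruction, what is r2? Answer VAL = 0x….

VAL = 0xc8

0: ✓ CMP  NZCV=0010
1: · SUBLS
2: · SUBCC
3: · ADDMI
4: ✓ CMP  NZCV=1000
5: · ADDHI
6: · MOVEQ
7: · ADDGE
8: ✓ CMP  NZCV=1010
9: · MOVEQ
10: · MOVGE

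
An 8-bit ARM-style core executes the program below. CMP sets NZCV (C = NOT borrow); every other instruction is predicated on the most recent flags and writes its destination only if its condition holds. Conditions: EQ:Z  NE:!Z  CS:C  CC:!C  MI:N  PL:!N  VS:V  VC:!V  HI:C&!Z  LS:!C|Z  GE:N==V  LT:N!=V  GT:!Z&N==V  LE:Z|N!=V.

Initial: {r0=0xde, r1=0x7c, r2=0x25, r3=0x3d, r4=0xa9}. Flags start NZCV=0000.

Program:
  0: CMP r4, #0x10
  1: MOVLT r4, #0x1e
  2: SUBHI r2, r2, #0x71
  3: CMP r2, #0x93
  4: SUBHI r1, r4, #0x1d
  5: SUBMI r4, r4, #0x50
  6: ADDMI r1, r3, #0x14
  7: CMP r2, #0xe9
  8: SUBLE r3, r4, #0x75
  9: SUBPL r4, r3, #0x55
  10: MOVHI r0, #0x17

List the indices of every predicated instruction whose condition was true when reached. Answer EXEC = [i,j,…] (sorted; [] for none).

EXEC = [1,2,4,8]

[0] flags=1010 → (cmp)
[1] flags=1010 LT?T → r4=0x1e
[2] flags=1010 HI?T → r2=0xb4
[3] flags=0010 → (cmp)
[4] flags=0010 HI?T → r1=0x01
[5] flags=0010 MI?F → skip
[6] flags=0010 MI?F → skip
[7] flags=1000 → (cmp)
[8] flags=1000 LE?T → r3=0xa9
[9] flags=1000 PL?F → skip
[10] flags=1000 HI?F → skip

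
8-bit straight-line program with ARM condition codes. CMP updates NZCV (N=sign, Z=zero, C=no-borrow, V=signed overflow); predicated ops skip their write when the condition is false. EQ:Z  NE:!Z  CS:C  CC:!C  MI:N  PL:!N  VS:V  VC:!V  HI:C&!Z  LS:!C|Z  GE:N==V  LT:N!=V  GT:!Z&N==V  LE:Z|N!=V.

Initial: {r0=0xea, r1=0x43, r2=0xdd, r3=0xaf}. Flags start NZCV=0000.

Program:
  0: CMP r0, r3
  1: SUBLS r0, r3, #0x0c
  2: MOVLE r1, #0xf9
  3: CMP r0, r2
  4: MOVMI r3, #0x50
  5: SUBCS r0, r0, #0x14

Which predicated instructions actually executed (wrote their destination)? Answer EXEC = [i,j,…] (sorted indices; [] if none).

0: ✓ CMP  NZCV=0010
1: · SUBLS
2: · MOVLE
3: ✓ CMP  NZCV=0010
4: · MOVMI
5: ✓ SUBCS  r0←0xd6

EXEC = [5]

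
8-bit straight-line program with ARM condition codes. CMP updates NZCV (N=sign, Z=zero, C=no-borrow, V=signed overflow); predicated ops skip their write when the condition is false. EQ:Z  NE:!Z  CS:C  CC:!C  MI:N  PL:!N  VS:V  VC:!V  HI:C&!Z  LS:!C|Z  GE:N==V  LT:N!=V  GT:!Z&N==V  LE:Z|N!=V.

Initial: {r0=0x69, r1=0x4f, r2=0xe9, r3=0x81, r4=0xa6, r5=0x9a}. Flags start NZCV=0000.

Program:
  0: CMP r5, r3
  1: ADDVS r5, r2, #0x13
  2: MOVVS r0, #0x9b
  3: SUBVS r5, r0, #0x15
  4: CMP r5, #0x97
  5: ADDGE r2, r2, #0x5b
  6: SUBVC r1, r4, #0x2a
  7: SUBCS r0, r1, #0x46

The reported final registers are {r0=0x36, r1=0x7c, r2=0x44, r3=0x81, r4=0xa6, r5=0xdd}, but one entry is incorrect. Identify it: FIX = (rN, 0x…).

FIX = (r5, 0x9a)

[0] flags=0010 → (cmp)
[1] flags=0010 VS?F → skip
[2] flags=0010 VS?F → skip
[3] flags=0010 VS?F → skip
[4] flags=0010 → (cmp)
[5] flags=0010 GE?T → r2=0x44
[6] flags=0010 VC?T → r1=0x7c
[7] flags=0010 CS?T → r0=0x36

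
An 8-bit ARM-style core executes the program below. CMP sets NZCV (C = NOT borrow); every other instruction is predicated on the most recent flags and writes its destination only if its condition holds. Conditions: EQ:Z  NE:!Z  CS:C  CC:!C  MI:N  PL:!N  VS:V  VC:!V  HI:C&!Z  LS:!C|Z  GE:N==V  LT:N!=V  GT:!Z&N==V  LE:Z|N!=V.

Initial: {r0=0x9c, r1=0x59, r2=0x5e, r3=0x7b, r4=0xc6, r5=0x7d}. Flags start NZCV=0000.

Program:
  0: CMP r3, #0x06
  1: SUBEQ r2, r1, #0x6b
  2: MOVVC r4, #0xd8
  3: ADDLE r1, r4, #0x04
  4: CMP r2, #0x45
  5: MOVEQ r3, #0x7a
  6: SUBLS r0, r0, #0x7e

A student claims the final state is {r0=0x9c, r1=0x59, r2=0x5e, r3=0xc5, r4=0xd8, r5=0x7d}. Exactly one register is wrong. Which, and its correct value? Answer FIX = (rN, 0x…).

FIX = (r3, 0x7b)

0: ✓ CMP  NZCV=0010
1: · SUBEQ
2: ✓ MOVVC  r4←0xd8
3: · ADDLE
4: ✓ CMP  NZCV=0010
5: · MOVEQ
6: · SUBLS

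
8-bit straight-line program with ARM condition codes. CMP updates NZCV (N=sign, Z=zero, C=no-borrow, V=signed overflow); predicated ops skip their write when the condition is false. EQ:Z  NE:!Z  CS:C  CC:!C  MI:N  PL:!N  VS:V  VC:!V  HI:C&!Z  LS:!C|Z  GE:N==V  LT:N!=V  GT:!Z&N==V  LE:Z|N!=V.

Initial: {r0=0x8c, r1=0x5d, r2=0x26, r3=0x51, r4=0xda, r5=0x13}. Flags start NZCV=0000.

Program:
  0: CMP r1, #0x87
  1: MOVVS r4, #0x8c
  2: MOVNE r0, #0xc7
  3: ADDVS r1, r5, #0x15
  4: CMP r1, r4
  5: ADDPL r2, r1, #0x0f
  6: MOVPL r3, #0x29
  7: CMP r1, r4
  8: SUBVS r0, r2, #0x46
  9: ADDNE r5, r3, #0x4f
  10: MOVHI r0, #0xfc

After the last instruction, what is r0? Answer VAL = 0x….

VAL = 0xe0

[0] flags=1001 → (cmp)
[1] flags=1001 VS?T → r4=0x8c
[2] flags=1001 NE?T → r0=0xc7
[3] flags=1001 VS?T → r1=0x28
[4] flags=1001 → (cmp)
[5] flags=1001 PL?F → skip
[6] flags=1001 PL?F → skip
[7] flags=1001 → (cmp)
[8] flags=1001 VS?T → r0=0xe0
[9] flags=1001 NE?T → r5=0xa0
[10] flags=1001 HI?F → skip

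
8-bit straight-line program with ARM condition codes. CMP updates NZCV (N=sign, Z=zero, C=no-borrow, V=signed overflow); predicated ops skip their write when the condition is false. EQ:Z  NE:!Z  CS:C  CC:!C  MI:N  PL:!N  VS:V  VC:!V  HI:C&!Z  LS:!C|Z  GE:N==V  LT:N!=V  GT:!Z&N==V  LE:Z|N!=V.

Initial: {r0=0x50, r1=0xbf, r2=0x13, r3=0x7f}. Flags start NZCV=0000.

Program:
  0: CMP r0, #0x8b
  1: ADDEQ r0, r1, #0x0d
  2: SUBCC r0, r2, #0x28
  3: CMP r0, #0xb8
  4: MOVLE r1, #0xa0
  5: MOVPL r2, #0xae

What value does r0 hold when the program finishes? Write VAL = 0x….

[0] flags=1001 → (cmp)
[1] flags=1001 EQ?F → skip
[2] flags=1001 CC?T → r0=0xeb
[3] flags=0010 → (cmp)
[4] flags=0010 LE?F → skip
[5] flags=0010 PL?T → r2=0xae

VAL = 0xeb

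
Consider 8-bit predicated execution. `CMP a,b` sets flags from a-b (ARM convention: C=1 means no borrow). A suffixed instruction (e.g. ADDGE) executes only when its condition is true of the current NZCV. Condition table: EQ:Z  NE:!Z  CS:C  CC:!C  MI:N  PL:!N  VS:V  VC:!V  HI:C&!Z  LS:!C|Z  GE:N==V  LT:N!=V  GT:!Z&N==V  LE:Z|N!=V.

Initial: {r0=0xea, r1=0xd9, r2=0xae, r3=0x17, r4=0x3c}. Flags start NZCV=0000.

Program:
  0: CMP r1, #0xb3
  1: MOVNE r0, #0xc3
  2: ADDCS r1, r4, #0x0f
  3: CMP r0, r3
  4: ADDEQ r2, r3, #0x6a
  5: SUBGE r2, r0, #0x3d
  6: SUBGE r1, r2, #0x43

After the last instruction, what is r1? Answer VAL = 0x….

[0] flags=0010 → (cmp)
[1] flags=0010 NE?T → r0=0xc3
[2] flags=0010 CS?T → r1=0x4b
[3] flags=1010 → (cmp)
[4] flags=1010 EQ?F → skip
[5] flags=1010 GE?F → skip
[6] flags=1010 GE?F → skip

VAL = 0x4b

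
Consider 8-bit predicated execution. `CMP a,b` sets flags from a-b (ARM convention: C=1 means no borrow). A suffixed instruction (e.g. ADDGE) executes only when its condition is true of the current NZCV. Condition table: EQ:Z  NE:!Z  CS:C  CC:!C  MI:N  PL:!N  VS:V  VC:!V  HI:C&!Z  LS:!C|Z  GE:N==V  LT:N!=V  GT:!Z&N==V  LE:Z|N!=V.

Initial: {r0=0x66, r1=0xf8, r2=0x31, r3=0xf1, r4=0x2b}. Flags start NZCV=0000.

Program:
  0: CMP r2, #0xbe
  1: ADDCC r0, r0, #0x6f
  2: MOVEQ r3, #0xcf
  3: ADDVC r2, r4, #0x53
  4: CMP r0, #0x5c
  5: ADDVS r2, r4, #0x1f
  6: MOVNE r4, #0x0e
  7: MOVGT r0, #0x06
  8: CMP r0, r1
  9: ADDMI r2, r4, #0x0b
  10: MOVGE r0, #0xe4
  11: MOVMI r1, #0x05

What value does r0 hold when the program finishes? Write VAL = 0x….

VAL = 0xd5

[0] flags=0000 → (cmp)
[1] flags=0000 CC?T → r0=0xd5
[2] flags=0000 EQ?F → skip
[3] flags=0000 VC?T → r2=0x7e
[4] flags=0011 → (cmp)
[5] flags=0011 VS?T → r2=0x4a
[6] flags=0011 NE?T → r4=0x0e
[7] flags=0011 GT?F → skip
[8] flags=1000 → (cmp)
[9] flags=1000 MI?T → r2=0x19
[10] flags=1000 GE?F → skip
[11] flags=1000 MI?T → r1=0x05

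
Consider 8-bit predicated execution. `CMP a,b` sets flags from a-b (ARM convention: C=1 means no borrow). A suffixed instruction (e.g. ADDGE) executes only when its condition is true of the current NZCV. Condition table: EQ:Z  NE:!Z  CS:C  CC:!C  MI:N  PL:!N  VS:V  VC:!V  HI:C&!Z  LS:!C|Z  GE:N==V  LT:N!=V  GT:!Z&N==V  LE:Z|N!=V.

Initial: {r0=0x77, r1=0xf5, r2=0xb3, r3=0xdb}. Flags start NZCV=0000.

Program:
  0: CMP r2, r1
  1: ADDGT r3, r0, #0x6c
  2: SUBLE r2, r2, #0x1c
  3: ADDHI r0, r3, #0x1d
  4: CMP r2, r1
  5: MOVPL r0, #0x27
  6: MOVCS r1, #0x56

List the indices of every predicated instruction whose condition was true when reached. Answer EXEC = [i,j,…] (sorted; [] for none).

[0] flags=1000 → (cmp)
[1] flags=1000 GT?F → skip
[2] flags=1000 LE?T → r2=0x97
[3] flags=1000 HI?F → skip
[4] flags=1000 → (cmp)
[5] flags=1000 PL?F → skip
[6] flags=1000 CS?F → skip

EXEC = [2]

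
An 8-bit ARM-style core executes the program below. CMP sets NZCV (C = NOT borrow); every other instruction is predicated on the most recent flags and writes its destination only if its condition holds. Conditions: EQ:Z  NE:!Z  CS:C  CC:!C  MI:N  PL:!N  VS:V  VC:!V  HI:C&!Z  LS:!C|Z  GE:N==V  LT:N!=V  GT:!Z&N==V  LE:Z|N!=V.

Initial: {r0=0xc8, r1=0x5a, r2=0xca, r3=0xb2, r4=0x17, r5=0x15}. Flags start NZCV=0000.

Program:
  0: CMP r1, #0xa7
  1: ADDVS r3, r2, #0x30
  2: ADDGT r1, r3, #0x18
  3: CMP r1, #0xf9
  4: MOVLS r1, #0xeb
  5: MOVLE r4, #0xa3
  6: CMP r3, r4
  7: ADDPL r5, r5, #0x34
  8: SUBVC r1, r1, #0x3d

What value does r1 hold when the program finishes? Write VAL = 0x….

0: ✓ CMP  NZCV=1001
1: ✓ ADDVS  r3←0xfa
2: ✓ ADDGT  r1←0x12
3: ✓ CMP  NZCV=0000
4: ✓ MOVLS  r1←0xeb
5: · MOVLE
6: ✓ CMP  NZCV=1010
7: · ADDPL
8: ✓ SUBVC  r1←0xae

VAL = 0xae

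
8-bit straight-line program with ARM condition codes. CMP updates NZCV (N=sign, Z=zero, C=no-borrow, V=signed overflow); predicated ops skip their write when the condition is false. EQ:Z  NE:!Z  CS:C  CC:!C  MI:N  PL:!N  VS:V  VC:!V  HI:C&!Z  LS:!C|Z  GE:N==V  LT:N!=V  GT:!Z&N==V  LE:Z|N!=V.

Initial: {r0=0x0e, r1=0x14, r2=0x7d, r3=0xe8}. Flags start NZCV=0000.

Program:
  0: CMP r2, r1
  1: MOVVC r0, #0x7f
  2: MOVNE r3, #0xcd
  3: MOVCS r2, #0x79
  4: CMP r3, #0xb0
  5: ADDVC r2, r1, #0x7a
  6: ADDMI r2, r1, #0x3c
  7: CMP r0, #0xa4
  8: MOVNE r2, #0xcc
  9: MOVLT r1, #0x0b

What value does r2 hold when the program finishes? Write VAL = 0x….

VAL = 0xcc

0: ✓ CMP  NZCV=0010
1: ✓ MOVVC  r0←0x7f
2: ✓ MOVNE  r3←0xcd
3: ✓ MOVCS  r2←0x79
4: ✓ CMP  NZCV=0010
5: ✓ ADDVC  r2←0x8e
6: · ADDMI
7: ✓ CMP  NZCV=1001
8: ✓ MOVNE  r2←0xcc
9: · MOVLT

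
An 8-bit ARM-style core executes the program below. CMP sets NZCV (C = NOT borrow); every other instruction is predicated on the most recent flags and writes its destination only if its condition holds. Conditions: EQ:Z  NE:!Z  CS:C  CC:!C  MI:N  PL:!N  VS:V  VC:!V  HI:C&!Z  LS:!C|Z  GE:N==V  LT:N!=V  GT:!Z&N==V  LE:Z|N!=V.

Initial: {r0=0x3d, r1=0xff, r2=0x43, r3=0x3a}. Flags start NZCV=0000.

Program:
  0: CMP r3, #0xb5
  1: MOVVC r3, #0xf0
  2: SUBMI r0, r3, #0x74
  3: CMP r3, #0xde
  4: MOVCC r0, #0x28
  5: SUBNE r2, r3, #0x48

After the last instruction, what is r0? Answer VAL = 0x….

[0] flags=1001 → (cmp)
[1] flags=1001 VC?F → skip
[2] flags=1001 MI?T → r0=0xc6
[3] flags=0000 → (cmp)
[4] flags=0000 CC?T → r0=0x28
[5] flags=0000 NE?T → r2=0xf2

VAL = 0x28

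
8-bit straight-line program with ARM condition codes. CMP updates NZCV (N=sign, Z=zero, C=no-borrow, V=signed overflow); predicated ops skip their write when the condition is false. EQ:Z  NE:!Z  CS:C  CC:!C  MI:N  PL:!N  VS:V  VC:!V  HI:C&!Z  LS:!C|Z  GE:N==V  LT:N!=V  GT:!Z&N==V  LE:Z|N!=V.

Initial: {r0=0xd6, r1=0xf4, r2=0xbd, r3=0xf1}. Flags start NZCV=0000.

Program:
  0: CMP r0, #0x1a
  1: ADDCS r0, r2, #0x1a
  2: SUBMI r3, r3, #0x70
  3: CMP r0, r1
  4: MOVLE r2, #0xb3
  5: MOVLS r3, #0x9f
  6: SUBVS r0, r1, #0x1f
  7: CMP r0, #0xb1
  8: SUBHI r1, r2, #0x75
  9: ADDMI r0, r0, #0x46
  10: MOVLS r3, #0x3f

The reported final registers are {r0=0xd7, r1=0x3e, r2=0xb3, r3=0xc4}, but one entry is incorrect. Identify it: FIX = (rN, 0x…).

FIX = (r3, 0x9f)

0: ✓ CMP  NZCV=1010
1: ✓ ADDCS  r0←0xd7
2: ✓ SUBMI  r3←0x81
3: ✓ CMP  NZCV=1000
4: ✓ MOVLE  r2←0xb3
5: ✓ MOVLS  r3←0x9f
6: · SUBVS
7: ✓ CMP  NZCV=0010
8: ✓ SUBHI  r1←0x3e
9: · ADDMI
10: · MOVLS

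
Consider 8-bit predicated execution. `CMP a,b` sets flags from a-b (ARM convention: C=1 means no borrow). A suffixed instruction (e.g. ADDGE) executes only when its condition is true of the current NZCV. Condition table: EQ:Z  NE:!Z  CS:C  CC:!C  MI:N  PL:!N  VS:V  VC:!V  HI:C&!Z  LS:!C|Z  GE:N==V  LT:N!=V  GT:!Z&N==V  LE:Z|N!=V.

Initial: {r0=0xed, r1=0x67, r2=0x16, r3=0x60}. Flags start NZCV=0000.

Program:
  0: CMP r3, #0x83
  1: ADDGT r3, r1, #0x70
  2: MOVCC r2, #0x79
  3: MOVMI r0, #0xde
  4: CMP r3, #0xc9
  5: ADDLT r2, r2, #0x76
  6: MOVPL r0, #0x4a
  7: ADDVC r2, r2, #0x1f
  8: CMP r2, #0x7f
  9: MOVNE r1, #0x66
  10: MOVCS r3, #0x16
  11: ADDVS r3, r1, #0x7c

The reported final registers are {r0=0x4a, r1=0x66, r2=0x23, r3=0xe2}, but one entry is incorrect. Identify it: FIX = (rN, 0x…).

[0] flags=1001 → (cmp)
[1] flags=1001 GT?T → r3=0xd7
[2] flags=1001 CC?T → r2=0x79
[3] flags=1001 MI?T → r0=0xde
[4] flags=0010 → (cmp)
[5] flags=0010 LT?F → skip
[6] flags=0010 PL?T → r0=0x4a
[7] flags=0010 VC?T → r2=0x98
[8] flags=0011 → (cmp)
[9] flags=0011 NE?T → r1=0x66
[10] flags=0011 CS?T → r3=0x16
[11] flags=0011 VS?T → r3=0xe2

FIX = (r2, 0x98)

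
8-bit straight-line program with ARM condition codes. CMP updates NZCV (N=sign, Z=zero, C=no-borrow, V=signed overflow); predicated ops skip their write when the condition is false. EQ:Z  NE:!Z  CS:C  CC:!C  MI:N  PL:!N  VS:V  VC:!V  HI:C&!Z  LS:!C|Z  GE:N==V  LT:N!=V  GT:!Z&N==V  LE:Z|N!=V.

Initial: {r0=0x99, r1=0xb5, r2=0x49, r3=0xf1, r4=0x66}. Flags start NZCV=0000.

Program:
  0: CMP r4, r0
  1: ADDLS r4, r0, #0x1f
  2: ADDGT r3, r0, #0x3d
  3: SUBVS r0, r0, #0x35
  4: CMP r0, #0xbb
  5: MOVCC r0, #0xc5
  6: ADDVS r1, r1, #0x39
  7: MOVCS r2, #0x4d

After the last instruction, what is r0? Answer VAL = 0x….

VAL = 0xc5

0: ✓ CMP  NZCV=1001
1: ✓ ADDLS  r4←0xb8
2: ✓ ADDGT  r3←0xd6
3: ✓ SUBVS  r0←0x64
4: ✓ CMP  NZCV=1001
5: ✓ MOVCC  r0←0xc5
6: ✓ ADDVS  r1←0xee
7: · MOVCS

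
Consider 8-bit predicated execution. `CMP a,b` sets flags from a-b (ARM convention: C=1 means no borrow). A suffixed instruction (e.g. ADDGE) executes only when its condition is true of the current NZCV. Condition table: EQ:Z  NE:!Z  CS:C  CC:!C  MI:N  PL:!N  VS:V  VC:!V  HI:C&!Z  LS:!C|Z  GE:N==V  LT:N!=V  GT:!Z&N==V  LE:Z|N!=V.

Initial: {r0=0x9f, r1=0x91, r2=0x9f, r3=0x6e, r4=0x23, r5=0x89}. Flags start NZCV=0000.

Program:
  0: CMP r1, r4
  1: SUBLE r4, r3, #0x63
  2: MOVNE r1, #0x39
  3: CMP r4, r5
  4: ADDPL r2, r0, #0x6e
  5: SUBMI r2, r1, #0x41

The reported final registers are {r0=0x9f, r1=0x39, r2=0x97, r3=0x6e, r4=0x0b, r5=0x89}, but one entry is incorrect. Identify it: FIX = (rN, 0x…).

[0] flags=0011 → (cmp)
[1] flags=0011 LE?T → r4=0x0b
[2] flags=0011 NE?T → r1=0x39
[3] flags=1001 → (cmp)
[4] flags=1001 PL?F → skip
[5] flags=1001 MI?T → r2=0xf8

FIX = (r2, 0xf8)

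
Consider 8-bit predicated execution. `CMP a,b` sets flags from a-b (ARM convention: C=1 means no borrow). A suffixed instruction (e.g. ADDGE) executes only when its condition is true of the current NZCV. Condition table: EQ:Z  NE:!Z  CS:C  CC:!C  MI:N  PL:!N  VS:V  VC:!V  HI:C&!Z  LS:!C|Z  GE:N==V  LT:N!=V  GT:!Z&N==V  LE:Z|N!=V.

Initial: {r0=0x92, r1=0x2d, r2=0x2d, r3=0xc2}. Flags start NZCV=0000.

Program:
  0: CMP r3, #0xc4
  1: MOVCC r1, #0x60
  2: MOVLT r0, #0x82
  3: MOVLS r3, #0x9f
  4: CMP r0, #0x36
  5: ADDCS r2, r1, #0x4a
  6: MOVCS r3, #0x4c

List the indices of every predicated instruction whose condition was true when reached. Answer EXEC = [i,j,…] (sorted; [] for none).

0: ✓ CMP  NZCV=1000
1: ✓ MOVCC  r1←0x60
2: ✓ MOVLT  r0←0x82
3: ✓ MOVLS  r3←0x9f
4: ✓ CMP  NZCV=0011
5: ✓ ADDCS  r2←0xaa
6: ✓ MOVCS  r3←0x4c

EXEC = [1,2,3,5,6]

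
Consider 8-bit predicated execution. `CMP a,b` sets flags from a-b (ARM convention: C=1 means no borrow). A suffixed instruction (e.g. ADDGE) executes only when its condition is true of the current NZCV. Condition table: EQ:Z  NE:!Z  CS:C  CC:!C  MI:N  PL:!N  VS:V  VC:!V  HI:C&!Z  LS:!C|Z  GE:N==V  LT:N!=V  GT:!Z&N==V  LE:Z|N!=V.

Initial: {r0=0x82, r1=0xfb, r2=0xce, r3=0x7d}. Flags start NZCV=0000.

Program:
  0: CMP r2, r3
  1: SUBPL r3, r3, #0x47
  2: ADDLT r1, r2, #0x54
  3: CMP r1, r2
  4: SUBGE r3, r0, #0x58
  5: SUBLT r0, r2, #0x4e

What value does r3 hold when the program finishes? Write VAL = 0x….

VAL = 0x2a

0: ✓ CMP  NZCV=0011
1: ✓ SUBPL  r3←0x36
2: ✓ ADDLT  r1←0x22
3: ✓ CMP  NZCV=0000
4: ✓ SUBGE  r3←0x2a
5: · SUBLT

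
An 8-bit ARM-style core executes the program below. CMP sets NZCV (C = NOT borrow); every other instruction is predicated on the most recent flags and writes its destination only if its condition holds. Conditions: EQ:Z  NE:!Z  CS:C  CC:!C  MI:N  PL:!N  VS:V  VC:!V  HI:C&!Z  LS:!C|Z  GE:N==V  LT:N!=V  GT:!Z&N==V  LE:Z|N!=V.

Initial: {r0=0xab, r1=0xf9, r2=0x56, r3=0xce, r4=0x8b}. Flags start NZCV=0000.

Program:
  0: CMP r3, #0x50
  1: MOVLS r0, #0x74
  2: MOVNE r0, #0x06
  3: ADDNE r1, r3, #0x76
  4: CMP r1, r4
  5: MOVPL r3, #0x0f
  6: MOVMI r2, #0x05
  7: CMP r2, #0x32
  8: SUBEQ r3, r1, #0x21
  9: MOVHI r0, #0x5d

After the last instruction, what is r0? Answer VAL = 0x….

0: ✓ CMP  NZCV=0011
1: · MOVLS
2: ✓ MOVNE  r0←0x06
3: ✓ ADDNE  r1←0x44
4: ✓ CMP  NZCV=1001
5: · MOVPL
6: ✓ MOVMI  r2←0x05
7: ✓ CMP  NZCV=1000
8: · SUBEQ
9: · MOVHI

VAL = 0x06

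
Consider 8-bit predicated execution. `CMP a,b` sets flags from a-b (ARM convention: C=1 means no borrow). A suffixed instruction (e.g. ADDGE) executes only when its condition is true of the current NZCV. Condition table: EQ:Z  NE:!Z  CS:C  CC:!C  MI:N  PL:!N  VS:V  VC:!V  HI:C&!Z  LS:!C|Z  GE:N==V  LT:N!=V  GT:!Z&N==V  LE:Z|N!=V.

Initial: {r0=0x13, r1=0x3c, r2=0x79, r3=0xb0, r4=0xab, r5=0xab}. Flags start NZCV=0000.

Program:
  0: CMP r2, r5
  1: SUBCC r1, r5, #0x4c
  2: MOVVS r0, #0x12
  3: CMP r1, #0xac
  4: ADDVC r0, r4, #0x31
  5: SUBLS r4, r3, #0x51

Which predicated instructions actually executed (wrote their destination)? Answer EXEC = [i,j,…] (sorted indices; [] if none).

EXEC = [1,2,5]

0: ✓ CMP  NZCV=1001
1: ✓ SUBCC  r1←0x5f
2: ✓ MOVVS  r0←0x12
3: ✓ CMP  NZCV=1001
4: · ADDVC
5: ✓ SUBLS  r4←0x5f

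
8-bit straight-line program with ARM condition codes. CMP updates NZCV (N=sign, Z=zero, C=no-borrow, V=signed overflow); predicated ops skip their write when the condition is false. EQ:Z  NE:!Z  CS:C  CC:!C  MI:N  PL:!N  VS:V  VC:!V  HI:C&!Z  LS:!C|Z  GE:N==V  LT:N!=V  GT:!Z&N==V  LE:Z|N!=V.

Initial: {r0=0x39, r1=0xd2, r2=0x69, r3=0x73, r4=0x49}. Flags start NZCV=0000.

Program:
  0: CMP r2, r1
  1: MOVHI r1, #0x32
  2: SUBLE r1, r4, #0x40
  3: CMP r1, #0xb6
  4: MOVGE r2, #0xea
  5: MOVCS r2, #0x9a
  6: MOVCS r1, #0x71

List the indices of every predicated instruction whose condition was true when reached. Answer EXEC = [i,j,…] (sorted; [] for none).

[0] flags=1001 → (cmp)
[1] flags=1001 HI?F → skip
[2] flags=1001 LE?F → skip
[3] flags=0010 → (cmp)
[4] flags=0010 GE?T → r2=0xea
[5] flags=0010 CS?T → r2=0x9a
[6] flags=0010 CS?T → r1=0x71

EXEC = [4,5,6]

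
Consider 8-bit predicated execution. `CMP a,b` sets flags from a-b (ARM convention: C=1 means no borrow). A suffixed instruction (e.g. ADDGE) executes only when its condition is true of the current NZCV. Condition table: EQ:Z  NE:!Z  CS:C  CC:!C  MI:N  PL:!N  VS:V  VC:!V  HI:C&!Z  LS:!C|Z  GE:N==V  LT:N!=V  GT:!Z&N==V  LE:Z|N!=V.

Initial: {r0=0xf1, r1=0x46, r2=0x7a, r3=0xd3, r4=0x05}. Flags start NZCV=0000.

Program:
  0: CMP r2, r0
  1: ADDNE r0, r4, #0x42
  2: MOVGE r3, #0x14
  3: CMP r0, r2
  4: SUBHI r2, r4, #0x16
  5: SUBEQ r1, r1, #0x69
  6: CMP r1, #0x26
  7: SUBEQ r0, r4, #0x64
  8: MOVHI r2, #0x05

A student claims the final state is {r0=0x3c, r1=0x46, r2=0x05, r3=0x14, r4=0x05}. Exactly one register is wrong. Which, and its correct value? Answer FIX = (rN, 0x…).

0: ✓ CMP  NZCV=1001
1: ✓ ADDNE  r0←0x47
2: ✓ MOVGE  r3←0x14
3: ✓ CMP  NZCV=1000
4: · SUBHI
5: · SUBEQ
6: ✓ CMP  NZCV=0010
7: · SUBEQ
8: ✓ MOVHI  r2←0x05

FIX = (r0, 0x47)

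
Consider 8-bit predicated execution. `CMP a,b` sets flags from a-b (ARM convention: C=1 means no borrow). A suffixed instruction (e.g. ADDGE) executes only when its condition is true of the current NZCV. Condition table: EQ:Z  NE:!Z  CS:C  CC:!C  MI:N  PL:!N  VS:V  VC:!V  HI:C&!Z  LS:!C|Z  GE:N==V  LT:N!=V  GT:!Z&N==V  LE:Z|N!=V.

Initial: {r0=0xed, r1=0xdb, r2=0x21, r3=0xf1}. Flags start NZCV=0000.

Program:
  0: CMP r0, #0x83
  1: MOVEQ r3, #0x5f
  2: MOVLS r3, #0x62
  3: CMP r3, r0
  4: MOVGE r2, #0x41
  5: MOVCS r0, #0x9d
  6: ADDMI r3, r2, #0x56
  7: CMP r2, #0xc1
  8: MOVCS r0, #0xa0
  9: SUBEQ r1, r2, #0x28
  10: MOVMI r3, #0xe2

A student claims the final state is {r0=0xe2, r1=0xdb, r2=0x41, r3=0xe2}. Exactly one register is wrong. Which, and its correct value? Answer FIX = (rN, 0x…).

FIX = (r0, 0x9d)

[0] flags=0010 → (cmp)
[1] flags=0010 EQ?F → skip
[2] flags=0010 LS?F → skip
[3] flags=0010 → (cmp)
[4] flags=0010 GE?T → r2=0x41
[5] flags=0010 CS?T → r0=0x9d
[6] flags=0010 MI?F → skip
[7] flags=1001 → (cmp)
[8] flags=1001 CS?F → skip
[9] flags=1001 EQ?F → skip
[10] flags=1001 MI?T → r3=0xe2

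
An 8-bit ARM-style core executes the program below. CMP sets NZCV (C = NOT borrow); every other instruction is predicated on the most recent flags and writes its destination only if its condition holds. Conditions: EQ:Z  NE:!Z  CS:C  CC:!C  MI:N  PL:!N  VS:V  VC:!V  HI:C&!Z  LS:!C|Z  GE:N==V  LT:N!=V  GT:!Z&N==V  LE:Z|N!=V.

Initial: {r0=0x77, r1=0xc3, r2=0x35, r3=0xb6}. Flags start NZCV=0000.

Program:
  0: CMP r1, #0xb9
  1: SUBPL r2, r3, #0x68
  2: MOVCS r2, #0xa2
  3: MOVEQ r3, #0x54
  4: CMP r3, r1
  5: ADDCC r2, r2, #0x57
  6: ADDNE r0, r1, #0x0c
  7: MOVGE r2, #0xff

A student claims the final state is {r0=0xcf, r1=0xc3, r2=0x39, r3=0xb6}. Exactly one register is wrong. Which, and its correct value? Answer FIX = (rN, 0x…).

FIX = (r2, 0xf9)

0: ✓ CMP  NZCV=0010
1: ✓ SUBPL  r2←0x4e
2: ✓ MOVCS  r2←0xa2
3: · MOVEQ
4: ✓ CMP  NZCV=1000
5: ✓ ADDCC  r2←0xf9
6: ✓ ADDNE  r0←0xcf
7: · MOVGE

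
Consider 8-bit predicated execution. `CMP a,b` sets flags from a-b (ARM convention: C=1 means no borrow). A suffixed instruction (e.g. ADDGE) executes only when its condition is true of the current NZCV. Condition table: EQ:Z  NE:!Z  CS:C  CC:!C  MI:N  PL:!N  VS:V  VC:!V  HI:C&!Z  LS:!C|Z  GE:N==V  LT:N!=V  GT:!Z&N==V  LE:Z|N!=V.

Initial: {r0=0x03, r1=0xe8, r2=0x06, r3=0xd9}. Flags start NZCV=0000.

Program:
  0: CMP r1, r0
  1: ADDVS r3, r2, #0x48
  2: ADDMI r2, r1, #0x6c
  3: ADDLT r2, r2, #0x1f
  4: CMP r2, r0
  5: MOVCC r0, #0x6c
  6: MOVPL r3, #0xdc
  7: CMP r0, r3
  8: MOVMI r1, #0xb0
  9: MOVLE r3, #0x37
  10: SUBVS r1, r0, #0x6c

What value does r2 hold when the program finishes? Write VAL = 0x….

VAL = 0x73

0: ✓ CMP  NZCV=1010
1: · ADDVS
2: ✓ ADDMI  r2←0x54
3: ✓ ADDLT  r2←0x73
4: ✓ CMP  NZCV=0010
5: · MOVCC
6: ✓ MOVPL  r3←0xdc
7: ✓ CMP  NZCV=0000
8: · MOVMI
9: · MOVLE
10: · SUBVS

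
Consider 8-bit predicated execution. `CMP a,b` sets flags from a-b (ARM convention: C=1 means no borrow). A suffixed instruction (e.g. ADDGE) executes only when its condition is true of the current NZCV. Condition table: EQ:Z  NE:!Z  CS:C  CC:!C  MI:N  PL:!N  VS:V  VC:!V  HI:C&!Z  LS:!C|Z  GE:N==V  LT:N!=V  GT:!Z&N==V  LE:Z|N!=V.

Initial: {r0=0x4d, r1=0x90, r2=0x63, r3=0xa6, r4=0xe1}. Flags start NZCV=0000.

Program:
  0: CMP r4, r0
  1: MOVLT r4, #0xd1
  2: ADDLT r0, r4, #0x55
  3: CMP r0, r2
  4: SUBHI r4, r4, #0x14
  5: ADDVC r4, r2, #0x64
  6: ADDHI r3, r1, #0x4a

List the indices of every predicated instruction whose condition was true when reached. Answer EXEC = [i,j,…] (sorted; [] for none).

[0] flags=1010 → (cmp)
[1] flags=1010 LT?T → r4=0xd1
[2] flags=1010 LT?T → r0=0x26
[3] flags=1000 → (cmp)
[4] flags=1000 HI?F → skip
[5] flags=1000 VC?T → r4=0xc7
[6] flags=1000 HI?F → skip

EXEC = [1,2,5]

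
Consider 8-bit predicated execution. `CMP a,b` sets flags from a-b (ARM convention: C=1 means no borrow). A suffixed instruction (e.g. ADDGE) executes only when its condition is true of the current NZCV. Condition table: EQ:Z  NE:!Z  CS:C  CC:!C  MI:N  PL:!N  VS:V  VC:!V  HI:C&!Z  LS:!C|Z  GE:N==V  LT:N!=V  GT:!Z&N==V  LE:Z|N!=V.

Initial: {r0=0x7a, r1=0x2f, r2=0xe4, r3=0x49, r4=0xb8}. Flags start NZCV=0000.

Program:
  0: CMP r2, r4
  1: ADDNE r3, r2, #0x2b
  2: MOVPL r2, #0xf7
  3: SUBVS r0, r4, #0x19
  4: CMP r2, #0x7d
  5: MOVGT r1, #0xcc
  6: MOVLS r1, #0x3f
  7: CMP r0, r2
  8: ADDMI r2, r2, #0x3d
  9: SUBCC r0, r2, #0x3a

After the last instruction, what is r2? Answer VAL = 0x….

[0] flags=0010 → (cmp)
[1] flags=0010 NE?T → r3=0x0f
[2] flags=0010 PL?T → r2=0xf7
[3] flags=0010 VS?F → skip
[4] flags=0011 → (cmp)
[5] flags=0011 GT?F → skip
[6] flags=0011 LS?F → skip
[7] flags=1001 → (cmp)
[8] flags=1001 MI?T → r2=0x34
[9] flags=1001 CC?T → r0=0xfa

VAL = 0x34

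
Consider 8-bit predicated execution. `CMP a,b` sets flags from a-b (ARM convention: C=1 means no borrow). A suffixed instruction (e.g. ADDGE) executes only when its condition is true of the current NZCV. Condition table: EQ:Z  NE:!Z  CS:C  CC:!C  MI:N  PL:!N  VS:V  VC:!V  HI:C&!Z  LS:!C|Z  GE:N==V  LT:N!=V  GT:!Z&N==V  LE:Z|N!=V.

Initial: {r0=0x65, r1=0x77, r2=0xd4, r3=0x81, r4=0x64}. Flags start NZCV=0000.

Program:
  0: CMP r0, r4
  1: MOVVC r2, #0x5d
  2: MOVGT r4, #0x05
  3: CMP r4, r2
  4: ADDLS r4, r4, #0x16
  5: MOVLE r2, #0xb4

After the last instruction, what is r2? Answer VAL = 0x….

0: ✓ CMP  NZCV=0010
1: ✓ MOVVC  r2←0x5d
2: ✓ MOVGT  r4←0x05
3: ✓ CMP  NZCV=1000
4: ✓ ADDLS  r4←0x1b
5: ✓ MOVLE  r2←0xb4

VAL = 0xb4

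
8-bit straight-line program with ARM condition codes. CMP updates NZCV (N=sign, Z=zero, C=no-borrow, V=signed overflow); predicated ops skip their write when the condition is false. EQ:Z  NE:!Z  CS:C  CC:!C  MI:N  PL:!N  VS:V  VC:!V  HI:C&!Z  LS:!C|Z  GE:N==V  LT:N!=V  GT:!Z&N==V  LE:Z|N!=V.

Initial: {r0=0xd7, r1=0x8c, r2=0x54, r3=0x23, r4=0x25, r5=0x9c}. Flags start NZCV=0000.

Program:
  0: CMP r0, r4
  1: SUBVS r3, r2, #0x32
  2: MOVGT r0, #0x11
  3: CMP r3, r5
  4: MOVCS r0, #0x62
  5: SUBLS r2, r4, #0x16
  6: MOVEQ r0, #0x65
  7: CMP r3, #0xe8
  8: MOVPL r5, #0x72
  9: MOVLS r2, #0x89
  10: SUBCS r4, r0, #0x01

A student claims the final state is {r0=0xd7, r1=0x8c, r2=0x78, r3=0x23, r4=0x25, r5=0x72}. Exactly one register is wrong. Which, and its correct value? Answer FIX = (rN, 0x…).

FIX = (r2, 0x89)

[0] flags=1010 → (cmp)
[1] flags=1010 VS?F → skip
[2] flags=1010 GT?F → skip
[3] flags=1001 → (cmp)
[4] flags=1001 CS?F → skip
[5] flags=1001 LS?T → r2=0x0f
[6] flags=1001 EQ?F → skip
[7] flags=0000 → (cmp)
[8] flags=0000 PL?T → r5=0x72
[9] flags=0000 LS?T → r2=0x89
[10] flags=0000 CS?F → skip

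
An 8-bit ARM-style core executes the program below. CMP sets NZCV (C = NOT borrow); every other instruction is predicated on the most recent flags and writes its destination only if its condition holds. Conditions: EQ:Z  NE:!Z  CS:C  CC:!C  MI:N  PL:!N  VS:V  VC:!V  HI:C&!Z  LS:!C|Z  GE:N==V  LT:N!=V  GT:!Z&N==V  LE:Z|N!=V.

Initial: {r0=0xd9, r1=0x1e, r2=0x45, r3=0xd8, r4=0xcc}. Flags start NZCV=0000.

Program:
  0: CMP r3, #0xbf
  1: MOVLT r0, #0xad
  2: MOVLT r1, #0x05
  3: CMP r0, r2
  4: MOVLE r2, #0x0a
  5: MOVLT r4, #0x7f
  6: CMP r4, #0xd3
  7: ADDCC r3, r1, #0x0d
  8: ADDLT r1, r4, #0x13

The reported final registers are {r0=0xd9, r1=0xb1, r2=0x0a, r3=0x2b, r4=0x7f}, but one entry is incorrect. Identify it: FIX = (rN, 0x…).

0: ✓ CMP  NZCV=0010
1: · MOVLT
2: · MOVLT
3: ✓ CMP  NZCV=1010
4: ✓ MOVLE  r2←0x0a
5: ✓ MOVLT  r4←0x7f
6: ✓ CMP  NZCV=1001
7: ✓ ADDCC  r3←0x2b
8: · ADDLT

FIX = (r1, 0x1e)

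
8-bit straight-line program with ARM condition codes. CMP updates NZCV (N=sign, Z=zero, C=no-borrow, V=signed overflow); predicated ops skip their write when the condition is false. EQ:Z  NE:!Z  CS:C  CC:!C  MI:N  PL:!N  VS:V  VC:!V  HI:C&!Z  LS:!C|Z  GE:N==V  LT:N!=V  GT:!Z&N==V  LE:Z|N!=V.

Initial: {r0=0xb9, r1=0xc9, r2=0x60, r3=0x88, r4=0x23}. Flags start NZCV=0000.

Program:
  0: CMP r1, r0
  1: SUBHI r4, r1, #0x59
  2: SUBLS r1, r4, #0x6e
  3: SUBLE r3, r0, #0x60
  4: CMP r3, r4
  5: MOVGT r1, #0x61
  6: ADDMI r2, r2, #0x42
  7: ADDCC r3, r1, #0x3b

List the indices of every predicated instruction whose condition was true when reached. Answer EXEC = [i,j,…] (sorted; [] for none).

EXEC = [1]

0: ✓ CMP  NZCV=0010
1: ✓ SUBHI  r4←0x70
2: · SUBLS
3: · SUBLE
4: ✓ CMP  NZCV=0011
5: · MOVGT
6: · ADDMI
7: · ADDCC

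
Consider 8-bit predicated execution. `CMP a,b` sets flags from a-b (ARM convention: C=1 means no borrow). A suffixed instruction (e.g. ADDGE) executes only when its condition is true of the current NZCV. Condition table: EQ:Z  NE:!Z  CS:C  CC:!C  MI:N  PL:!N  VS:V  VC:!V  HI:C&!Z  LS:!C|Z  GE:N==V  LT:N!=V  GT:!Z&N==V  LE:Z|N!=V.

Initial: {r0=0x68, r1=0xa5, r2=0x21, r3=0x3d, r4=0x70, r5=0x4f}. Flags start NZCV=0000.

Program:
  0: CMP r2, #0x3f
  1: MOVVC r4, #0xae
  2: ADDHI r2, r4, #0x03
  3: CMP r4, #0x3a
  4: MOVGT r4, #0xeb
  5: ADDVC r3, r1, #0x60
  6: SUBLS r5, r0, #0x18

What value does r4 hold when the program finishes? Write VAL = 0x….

0: ✓ CMP  NZCV=1000
1: ✓ MOVVC  r4←0xae
2: · ADDHI
3: ✓ CMP  NZCV=0011
4: · MOVGT
5: · ADDVC
6: · SUBLS

VAL = 0xae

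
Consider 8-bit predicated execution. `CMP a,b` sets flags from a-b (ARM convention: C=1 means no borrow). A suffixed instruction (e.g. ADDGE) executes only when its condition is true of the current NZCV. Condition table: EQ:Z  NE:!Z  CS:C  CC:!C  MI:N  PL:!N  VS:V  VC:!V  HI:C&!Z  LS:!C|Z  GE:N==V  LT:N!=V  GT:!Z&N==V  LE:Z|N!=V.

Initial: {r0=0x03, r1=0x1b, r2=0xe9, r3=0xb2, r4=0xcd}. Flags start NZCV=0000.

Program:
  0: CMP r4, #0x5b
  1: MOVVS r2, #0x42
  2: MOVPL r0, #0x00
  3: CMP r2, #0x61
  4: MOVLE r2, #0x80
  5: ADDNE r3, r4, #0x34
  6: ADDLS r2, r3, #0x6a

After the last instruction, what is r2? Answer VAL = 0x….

VAL = 0x6b

0: ✓ CMP  NZCV=0011
1: ✓ MOVVS  r2←0x42
2: ✓ MOVPL  r0←0x00
3: ✓ CMP  NZCV=1000
4: ✓ MOVLE  r2←0x80
5: ✓ ADDNE  r3←0x01
6: ✓ ADDLS  r2←0x6b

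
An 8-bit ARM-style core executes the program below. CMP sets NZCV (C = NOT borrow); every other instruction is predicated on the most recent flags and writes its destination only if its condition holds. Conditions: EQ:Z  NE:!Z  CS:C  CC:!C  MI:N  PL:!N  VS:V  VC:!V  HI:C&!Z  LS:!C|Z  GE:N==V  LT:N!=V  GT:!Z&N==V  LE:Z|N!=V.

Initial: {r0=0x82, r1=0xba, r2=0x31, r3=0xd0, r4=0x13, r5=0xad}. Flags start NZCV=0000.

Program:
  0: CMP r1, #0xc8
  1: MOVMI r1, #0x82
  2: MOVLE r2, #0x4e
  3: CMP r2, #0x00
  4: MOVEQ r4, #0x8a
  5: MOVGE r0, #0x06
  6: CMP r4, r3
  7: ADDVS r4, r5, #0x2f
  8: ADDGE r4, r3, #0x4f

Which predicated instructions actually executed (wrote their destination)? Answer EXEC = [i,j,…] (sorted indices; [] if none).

EXEC = [1,2,5,8]

[0] flags=1000 → (cmp)
[1] flags=1000 MI?T → r1=0x82
[2] flags=1000 LE?T → r2=0x4e
[3] flags=0010 → (cmp)
[4] flags=0010 EQ?F → skip
[5] flags=0010 GE?T → r0=0x06
[6] flags=0000 → (cmp)
[7] flags=0000 VS?F → skip
[8] flags=0000 GE?T → r4=0x1f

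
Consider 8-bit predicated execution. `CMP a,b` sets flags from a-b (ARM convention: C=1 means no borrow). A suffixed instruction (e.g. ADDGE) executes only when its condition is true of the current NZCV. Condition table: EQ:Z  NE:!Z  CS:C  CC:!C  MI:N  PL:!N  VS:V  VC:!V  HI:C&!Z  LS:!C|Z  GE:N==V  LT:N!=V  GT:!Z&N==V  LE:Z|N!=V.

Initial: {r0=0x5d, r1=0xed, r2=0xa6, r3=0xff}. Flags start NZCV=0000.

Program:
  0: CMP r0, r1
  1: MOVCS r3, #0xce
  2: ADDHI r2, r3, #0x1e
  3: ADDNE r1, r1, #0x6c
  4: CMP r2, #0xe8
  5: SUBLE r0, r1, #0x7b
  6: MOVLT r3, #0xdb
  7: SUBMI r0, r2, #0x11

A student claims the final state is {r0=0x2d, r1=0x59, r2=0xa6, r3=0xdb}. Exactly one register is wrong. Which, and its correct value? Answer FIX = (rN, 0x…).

FIX = (r0, 0x95)

0: ✓ CMP  NZCV=0000
1: · MOVCS
2: · ADDHI
3: ✓ ADDNE  r1←0x59
4: ✓ CMP  NZCV=1000
5: ✓ SUBLE  r0←0xde
6: ✓ MOVLT  r3←0xdb
7: ✓ SUBMI  r0←0x95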